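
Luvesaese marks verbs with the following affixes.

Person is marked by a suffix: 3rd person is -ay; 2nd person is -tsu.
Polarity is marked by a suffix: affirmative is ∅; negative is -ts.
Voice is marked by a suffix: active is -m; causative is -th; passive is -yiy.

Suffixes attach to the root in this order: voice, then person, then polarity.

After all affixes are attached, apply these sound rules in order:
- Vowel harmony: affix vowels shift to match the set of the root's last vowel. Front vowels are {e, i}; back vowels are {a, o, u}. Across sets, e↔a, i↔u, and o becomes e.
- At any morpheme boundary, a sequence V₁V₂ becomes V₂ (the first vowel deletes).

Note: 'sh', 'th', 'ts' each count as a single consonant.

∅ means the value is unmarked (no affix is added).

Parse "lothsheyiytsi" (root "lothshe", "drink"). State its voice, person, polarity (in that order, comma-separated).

Segment: lothshe-yiy-tsu.
voice: -yiy → passive.
person: -tsu → 2nd person.
polarity: ∅ → affirmative.

passive, 2nd person, affirmative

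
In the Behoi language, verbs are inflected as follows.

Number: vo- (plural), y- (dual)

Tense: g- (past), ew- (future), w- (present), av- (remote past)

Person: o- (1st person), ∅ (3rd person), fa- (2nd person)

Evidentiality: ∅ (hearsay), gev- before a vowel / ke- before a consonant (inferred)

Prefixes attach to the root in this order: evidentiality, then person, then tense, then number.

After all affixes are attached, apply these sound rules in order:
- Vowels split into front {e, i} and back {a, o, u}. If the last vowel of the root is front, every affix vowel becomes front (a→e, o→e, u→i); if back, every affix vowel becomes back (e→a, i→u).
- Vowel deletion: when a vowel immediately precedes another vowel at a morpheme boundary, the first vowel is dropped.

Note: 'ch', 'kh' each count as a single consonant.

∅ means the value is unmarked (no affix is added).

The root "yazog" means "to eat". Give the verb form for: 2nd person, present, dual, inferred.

ywfakayazog

Attach evidentiality inferred ke- (before consonant 'y') → keyazog.
Attach person 2nd person fa- → fakeyazog.
Attach tense present w- → wfakeyazog.
Attach number dual y- → ywfakeyazog.
Apply vowel harmony: ywfakeyazog → ywfakayazog.
Vowel deletion: no change.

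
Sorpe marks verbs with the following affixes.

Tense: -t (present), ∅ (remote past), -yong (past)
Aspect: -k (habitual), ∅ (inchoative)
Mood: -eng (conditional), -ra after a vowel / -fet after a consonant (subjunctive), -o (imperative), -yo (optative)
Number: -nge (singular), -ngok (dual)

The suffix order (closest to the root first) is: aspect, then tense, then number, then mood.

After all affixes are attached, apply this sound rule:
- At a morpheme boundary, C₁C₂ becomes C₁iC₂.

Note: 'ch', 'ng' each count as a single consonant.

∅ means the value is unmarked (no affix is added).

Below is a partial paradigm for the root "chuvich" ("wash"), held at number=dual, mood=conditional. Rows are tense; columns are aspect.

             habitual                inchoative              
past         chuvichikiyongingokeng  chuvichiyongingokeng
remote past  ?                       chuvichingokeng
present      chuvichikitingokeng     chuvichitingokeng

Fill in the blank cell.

chuvichikingokeng

Attach aspect habitual -k → chuvichk.
tense = remote past: zero marking, form stays chuvichk.
Attach number dual -ngok → chuvichkngok.
Attach mood conditional -eng → chuvichkngokeng.
Apply epenthesis: chuvichkngokeng → chuvichikingokeng.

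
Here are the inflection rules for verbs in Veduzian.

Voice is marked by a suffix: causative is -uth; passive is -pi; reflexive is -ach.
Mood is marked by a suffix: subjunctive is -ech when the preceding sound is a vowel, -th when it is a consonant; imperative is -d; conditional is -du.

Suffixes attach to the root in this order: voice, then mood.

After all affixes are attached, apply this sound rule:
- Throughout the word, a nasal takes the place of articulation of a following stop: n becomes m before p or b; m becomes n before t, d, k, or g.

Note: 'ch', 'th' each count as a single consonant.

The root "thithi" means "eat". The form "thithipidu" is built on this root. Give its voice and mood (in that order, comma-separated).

passive, conditional

Segment: thithi-pi-du.
voice: -pi → passive.
mood: -du → conditional.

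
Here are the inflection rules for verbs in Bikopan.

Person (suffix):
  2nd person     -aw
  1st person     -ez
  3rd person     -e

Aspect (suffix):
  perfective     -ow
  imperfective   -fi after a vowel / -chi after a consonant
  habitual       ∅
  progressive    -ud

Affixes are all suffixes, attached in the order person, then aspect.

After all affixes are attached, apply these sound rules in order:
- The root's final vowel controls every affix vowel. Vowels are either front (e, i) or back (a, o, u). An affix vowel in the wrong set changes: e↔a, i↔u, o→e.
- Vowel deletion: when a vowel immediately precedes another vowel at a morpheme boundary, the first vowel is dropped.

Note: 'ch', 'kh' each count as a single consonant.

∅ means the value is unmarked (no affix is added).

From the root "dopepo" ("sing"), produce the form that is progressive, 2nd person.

dopepawud

Attach person 2nd person -aw → dopepoaw.
Attach aspect progressive -ud → dopepoawud.
Vowel harmony: no change.
Apply vowel deletion: dopepoawud → dopepawud.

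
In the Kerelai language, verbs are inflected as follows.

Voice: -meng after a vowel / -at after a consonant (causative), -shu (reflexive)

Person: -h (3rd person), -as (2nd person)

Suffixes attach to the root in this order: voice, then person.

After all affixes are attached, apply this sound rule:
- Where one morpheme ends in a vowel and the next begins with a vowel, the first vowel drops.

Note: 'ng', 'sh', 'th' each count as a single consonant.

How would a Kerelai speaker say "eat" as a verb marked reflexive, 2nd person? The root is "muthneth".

muthnethshas

Attach voice reflexive -shu → muthnethshu.
Attach person 2nd person -as → muthnethshuas.
Apply vowel deletion: muthnethshuas → muthnethshas.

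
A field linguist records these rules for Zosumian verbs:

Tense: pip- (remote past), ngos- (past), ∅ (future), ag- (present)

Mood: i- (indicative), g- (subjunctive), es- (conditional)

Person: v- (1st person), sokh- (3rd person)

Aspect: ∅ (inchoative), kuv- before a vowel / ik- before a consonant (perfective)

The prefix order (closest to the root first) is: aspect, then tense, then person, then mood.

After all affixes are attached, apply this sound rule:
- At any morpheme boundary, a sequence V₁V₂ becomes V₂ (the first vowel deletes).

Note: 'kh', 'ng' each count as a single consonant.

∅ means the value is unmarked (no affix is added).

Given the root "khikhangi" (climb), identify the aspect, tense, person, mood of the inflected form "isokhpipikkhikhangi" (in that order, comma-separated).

perfective, remote past, 3rd person, indicative

Segment: i-sokh-pip-ik-khikhangi.
aspect: kuv/ik- → perfective.
tense: pip- → remote past.
person: sokh- → 3rd person.
mood: i- → indicative.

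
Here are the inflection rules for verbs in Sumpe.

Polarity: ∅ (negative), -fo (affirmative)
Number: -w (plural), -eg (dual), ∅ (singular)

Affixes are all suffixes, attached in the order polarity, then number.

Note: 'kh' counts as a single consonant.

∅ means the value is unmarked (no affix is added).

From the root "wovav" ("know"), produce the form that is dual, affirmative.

wovavfoeg

Attach polarity affirmative -fo → wovavfo.
Attach number dual -eg → wovavfoeg.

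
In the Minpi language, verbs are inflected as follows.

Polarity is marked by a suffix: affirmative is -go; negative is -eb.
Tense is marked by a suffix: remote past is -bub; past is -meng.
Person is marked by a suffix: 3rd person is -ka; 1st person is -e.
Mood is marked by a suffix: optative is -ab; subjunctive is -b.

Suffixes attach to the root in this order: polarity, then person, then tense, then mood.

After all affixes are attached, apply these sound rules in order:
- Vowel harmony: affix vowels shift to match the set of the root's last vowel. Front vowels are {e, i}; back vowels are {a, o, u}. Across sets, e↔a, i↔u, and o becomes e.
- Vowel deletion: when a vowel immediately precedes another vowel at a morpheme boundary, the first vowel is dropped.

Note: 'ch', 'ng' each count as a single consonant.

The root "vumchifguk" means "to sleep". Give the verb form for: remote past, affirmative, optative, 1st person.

Attach polarity affirmative -go → vumchifgukgo.
Attach person 1st person -e → vumchifgukgoe.
Attach tense remote past -bub → vumchifgukgoebub.
Attach mood optative -ab → vumchifgukgoebubab.
Apply vowel harmony: vumchifgukgoebubab → vumchifgukgoabubab.
Apply vowel deletion: vumchifgukgoabubab → vumchifgukgabubab.

vumchifgukgabubab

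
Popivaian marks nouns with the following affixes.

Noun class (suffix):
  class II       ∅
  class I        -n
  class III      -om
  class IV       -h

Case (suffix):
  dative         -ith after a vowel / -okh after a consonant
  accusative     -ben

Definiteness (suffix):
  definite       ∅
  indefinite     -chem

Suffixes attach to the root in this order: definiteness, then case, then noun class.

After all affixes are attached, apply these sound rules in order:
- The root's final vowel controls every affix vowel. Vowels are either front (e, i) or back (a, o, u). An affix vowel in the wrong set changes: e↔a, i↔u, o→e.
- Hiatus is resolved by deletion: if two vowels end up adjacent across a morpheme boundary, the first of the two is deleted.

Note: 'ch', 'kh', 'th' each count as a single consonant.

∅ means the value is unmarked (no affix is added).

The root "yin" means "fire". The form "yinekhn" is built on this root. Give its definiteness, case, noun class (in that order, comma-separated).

definite, dative, class I

Segment: yin-okh-n.
definiteness: ∅ → definite.
case: -ith/okh → dative.
noun class: -n → class I.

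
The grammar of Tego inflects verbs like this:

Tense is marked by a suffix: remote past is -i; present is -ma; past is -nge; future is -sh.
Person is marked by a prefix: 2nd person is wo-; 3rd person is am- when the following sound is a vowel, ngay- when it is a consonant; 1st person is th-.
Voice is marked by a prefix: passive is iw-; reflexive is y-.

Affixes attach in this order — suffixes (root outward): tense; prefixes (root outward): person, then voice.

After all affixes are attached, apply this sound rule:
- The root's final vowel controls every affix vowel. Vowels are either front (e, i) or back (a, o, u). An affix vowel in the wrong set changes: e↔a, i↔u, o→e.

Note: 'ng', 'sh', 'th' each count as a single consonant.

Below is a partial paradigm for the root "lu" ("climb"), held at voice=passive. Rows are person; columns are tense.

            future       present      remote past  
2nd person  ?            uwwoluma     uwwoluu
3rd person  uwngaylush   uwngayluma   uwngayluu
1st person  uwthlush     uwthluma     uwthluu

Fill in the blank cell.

uwwolush

Attach tense future -sh → lush.
Attach person 2nd person wo- → wolush.
Attach voice passive iw- → iwwolush.
Apply vowel harmony: iwwolush → uwwolush.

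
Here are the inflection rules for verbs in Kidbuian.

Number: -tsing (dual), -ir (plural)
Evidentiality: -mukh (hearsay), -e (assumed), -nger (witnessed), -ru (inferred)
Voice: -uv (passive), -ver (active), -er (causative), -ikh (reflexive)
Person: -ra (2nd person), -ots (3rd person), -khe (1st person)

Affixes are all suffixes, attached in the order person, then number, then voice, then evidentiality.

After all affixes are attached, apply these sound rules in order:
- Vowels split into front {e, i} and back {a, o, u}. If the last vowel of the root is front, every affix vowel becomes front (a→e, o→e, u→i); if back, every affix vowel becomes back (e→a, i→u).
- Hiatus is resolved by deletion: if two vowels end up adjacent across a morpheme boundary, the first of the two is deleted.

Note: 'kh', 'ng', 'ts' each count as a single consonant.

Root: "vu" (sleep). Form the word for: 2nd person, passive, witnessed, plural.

vururuvngar

Attach person 2nd person -ra → vura.
Attach number plural -ir → vurair.
Attach voice passive -uv → vurairuv.
Attach evidentiality witnessed -nger → vurairuvnger.
Apply vowel harmony: vurairuvnger → vurauruvngar.
Apply vowel deletion: vurauruvngar → vururuvngar.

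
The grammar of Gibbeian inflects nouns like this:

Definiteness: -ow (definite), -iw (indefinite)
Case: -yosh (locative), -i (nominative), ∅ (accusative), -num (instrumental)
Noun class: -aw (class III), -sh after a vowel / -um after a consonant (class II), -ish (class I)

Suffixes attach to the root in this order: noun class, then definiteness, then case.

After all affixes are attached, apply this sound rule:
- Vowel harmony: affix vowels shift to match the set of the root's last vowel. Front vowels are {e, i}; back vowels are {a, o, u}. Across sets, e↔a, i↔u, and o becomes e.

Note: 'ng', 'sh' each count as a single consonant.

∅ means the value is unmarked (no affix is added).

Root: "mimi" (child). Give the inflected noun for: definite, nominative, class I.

Attach noun class class I -ish → mimiish.
Attach definiteness definite -ow → mimiishow.
Attach case nominative -i → mimiishowi.
Apply vowel harmony: mimiishowi → mimiishewi.

mimiishewi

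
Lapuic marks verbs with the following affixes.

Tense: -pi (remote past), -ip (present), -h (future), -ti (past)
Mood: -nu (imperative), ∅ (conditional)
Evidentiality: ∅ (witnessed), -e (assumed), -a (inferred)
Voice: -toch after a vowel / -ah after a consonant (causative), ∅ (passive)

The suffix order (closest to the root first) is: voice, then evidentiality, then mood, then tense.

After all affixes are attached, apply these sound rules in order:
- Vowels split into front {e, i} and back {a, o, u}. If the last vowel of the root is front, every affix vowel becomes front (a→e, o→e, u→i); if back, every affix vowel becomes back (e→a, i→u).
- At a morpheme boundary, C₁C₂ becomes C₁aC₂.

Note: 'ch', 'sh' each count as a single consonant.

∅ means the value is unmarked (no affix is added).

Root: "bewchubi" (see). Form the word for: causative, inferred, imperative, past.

Attach voice causative -toch (after vowel 'i') → bewchubitoch.
Attach evidentiality inferred -a → bewchubitocha.
Attach mood imperative -nu → bewchubitochanu.
Attach tense past -ti → bewchubitochanuti.
Apply vowel harmony: bewchubitochanuti → bewchubitecheniti.
Epenthesis: no change.

bewchubitecheniti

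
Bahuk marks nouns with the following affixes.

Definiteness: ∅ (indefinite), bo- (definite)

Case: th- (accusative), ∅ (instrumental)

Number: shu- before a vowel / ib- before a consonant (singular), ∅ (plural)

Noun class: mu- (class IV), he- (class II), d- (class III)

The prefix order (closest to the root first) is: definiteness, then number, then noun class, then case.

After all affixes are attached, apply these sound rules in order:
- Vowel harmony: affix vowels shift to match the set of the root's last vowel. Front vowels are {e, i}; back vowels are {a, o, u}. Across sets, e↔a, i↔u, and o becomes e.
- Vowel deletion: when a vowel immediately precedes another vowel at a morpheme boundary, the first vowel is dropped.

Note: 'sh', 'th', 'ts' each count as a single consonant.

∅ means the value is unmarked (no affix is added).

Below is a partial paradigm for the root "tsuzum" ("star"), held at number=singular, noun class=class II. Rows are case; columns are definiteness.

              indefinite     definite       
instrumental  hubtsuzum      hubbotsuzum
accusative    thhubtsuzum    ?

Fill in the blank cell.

thhubbotsuzum

Attach definiteness definite bo- → botsuzum.
Attach number singular ib- (before consonant 'b') → ibbotsuzum.
Attach noun class class II he- → heibbotsuzum.
Attach case accusative th- → thheibbotsuzum.
Apply vowel harmony: thheibbotsuzum → thhaubbotsuzum.
Apply vowel deletion: thhaubbotsuzum → thhubbotsuzum.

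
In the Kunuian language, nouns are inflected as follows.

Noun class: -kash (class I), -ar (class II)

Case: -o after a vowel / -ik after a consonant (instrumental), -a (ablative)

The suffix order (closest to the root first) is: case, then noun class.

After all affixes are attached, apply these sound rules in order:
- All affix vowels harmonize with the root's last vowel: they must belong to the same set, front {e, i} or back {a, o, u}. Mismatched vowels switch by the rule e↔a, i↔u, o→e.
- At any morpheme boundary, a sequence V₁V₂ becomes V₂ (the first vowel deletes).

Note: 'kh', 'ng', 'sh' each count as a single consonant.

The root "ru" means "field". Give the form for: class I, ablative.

rakash

Attach case ablative -a → rua.
Attach noun class class I -kash → ruakash.
Vowel harmony: no change.
Apply vowel deletion: ruakash → rakash.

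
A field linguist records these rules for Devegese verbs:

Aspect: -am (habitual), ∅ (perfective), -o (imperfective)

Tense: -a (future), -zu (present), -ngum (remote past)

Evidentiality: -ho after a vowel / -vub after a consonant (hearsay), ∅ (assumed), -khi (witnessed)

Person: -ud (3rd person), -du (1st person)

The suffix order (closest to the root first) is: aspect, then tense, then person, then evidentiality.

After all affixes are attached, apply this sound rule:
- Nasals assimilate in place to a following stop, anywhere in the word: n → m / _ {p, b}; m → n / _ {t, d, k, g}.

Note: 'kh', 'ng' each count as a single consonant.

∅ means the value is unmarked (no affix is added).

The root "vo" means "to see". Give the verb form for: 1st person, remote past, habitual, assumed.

Attach aspect habitual -am → voam.
Attach tense remote past -ngum → voamngum.
Attach person 1st person -du → voamngumdu.
evidentiality = assumed: zero marking, form stays voamngumdu.
Apply nasal assimilation: voamngumdu → voamngundu.

voamngundu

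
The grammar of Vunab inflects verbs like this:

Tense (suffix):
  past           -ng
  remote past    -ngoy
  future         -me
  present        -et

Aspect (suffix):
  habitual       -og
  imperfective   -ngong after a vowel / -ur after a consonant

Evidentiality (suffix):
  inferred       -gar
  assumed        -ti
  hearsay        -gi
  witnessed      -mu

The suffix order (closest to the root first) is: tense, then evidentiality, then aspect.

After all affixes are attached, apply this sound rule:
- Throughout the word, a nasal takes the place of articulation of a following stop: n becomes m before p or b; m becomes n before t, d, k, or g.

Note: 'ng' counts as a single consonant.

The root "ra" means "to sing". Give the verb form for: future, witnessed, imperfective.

Attach tense future -me → rame.
Attach evidentiality witnessed -mu → ramemu.
Attach aspect imperfective -ngong (after vowel 'u') → ramemungong.
Nasal assimilation: no change.

ramemungong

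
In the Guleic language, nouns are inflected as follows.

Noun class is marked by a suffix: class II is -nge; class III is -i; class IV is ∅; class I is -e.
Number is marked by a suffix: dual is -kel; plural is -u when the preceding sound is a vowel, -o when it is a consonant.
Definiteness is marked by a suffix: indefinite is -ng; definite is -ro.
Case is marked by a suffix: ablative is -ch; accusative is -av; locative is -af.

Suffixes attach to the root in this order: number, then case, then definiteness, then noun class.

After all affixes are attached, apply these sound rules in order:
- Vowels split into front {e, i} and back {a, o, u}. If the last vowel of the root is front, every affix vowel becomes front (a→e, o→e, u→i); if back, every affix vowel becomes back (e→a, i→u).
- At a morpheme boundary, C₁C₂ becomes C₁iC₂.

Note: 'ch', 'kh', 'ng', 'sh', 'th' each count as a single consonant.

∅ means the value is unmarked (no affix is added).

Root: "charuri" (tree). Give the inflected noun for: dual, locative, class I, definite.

Attach number dual -kel → charurikel.
Attach case locative -af → charurikelaf.
Attach definiteness definite -ro → charurikelafro.
Attach noun class class I -e → charurikelafroe.
Apply vowel harmony: charurikelafroe → charurikelefree.
Apply epenthesis: charurikelefree → charurikelefiree.

charurikelefiree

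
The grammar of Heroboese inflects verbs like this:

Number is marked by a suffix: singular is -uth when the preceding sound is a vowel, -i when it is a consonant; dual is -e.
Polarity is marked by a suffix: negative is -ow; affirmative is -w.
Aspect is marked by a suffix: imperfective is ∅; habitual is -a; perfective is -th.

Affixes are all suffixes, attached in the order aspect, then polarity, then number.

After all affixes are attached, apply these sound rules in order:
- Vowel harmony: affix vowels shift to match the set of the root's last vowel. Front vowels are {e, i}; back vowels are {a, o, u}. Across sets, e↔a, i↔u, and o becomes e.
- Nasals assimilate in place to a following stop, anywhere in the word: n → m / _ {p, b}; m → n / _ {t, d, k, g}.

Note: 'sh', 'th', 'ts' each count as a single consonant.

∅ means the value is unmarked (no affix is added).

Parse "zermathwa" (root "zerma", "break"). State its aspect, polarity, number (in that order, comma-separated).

Segment: zerma-th-w-e.
aspect: -th → perfective.
polarity: -w → affirmative.
number: -e → dual.

perfective, affirmative, dual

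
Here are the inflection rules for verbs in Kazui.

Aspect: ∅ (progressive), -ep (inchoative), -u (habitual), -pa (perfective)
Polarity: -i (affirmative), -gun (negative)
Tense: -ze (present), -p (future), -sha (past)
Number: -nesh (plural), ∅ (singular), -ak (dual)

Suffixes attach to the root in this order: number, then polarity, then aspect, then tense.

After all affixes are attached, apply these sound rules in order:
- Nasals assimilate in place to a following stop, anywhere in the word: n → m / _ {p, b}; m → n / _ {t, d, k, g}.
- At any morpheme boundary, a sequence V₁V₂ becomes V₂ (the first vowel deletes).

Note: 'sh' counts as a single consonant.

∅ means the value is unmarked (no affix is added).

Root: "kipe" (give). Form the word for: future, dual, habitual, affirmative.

Attach number dual -ak → kipeak.
Attach polarity affirmative -i → kipeaki.
Attach aspect habitual -u → kipeakiu.
Attach tense future -p → kipeakiup.
Nasal assimilation: no change.
Apply vowel deletion: kipeakiup → kipakup.

kipakup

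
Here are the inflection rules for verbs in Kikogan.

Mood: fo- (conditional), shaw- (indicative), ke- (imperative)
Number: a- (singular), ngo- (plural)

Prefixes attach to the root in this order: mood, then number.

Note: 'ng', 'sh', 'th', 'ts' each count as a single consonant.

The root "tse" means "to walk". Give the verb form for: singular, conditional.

Attach mood conditional fo- → fotse.
Attach number singular a- → afotse.

afotse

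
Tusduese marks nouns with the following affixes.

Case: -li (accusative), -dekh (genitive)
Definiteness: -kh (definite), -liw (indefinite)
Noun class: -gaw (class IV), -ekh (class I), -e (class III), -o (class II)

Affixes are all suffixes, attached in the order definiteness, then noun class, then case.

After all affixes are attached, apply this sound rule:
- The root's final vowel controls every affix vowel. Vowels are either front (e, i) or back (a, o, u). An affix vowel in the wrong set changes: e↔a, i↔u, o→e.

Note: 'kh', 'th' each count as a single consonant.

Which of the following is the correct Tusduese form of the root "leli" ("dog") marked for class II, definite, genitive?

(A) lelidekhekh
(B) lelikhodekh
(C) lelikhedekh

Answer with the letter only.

C

Attach definiteness definite -kh → lelikh.
Attach noun class class II -o → lelikho.
Attach case genitive -dekh → lelikhodekh.
Apply vowel harmony: lelikhodekh → lelikhedekh.
So the correct form is lelikhedekh, option (C).
(B) lelikhodekh is wrong: it fails to apply the sound rule(s).
(A) lelidekhekh is wrong: it has the affixes in the wrong order.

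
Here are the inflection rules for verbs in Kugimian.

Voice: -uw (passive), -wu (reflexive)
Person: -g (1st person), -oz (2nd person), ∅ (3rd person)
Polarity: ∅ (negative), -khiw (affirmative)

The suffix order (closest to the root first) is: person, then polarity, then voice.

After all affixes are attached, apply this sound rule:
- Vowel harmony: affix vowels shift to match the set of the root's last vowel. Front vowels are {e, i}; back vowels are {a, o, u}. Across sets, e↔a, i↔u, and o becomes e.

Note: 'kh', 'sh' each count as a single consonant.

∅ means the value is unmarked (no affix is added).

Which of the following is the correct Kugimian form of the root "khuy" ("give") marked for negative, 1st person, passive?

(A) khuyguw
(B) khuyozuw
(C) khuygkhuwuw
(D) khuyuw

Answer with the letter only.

A

Attach person 1st person -g → khuyg.
polarity = negative: zero marking, form stays khuyg.
Attach voice passive -uw → khuyguw.
Vowel harmony: no change.
So the correct form is khuyguw, option (A).
(D) khuyuw is wrong: it uses 3rd person instead of 1st person for person.
(C) khuygkhuwuw is wrong: it uses affirmative instead of negative for polarity.
(B) khuyozuw is wrong: it uses 2nd person instead of 1st person for person.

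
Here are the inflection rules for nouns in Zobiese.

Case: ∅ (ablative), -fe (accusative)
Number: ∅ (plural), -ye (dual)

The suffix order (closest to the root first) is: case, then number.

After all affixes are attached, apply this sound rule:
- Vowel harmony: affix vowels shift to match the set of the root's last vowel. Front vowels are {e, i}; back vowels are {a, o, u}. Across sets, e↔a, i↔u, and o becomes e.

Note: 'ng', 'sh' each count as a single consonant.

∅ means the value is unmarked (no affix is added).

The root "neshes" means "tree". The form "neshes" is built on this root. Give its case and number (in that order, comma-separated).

ablative, plural

Segment: neshes.
case: ∅ → ablative.
number: ∅ → plural.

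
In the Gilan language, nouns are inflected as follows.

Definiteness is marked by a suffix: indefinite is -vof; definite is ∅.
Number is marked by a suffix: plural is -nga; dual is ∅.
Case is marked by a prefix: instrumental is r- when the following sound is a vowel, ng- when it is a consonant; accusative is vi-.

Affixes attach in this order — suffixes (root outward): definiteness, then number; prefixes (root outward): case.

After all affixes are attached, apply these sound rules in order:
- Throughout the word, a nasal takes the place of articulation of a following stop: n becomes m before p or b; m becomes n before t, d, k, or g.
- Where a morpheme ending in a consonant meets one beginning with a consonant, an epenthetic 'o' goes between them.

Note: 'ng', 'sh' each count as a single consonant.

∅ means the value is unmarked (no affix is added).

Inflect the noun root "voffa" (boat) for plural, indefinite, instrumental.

Attach definiteness indefinite -vof → voffavof.
Attach case instrumental ng- (before consonant 'v') → ngvoffavof.
Attach number plural -nga → ngvoffavofnga.
Nasal assimilation: no change.
Apply epenthesis: ngvoffavofnga → ngovoffavofonga.

ngovoffavofonga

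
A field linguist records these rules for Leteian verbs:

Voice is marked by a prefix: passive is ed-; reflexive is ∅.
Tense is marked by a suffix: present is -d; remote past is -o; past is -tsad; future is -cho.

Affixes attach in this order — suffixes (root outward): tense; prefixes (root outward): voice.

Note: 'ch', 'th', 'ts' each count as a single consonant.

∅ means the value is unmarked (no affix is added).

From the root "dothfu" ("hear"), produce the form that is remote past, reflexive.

voice = reflexive: zero marking, form stays dothfu.
Attach tense remote past -o → dothfuo.

dothfuo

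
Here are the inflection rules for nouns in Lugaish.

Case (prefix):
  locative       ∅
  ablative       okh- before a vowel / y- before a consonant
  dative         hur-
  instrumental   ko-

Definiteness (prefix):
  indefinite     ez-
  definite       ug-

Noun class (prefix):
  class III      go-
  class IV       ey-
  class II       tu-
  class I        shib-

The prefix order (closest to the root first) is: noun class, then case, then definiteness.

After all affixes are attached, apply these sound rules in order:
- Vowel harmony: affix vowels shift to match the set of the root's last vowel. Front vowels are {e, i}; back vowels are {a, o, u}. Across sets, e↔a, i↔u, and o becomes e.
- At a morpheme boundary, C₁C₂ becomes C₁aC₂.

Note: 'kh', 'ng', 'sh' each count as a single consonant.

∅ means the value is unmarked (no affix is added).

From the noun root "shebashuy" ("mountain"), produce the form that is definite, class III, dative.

ugahuragoshebashuy

Attach noun class class III go- → goshebashuy.
Attach case dative hur- → hurgoshebashuy.
Attach definiteness definite ug- → ughurgoshebashuy.
Vowel harmony: no change.
Apply epenthesis: ughurgoshebashuy → ugahuragoshebashuy.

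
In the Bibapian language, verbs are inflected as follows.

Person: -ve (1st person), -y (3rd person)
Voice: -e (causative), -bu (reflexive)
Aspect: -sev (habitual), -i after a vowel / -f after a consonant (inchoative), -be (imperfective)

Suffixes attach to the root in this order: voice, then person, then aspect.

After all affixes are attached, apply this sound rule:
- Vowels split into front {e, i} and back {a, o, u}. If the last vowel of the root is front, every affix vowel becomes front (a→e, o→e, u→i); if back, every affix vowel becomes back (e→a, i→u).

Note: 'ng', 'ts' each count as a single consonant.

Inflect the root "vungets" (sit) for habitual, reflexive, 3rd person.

vungetsbiysev

Attach voice reflexive -bu → vungetsbu.
Attach person 3rd person -y → vungetsbuy.
Attach aspect habitual -sev → vungetsbuysev.
Apply vowel harmony: vungetsbuysev → vungetsbiysev.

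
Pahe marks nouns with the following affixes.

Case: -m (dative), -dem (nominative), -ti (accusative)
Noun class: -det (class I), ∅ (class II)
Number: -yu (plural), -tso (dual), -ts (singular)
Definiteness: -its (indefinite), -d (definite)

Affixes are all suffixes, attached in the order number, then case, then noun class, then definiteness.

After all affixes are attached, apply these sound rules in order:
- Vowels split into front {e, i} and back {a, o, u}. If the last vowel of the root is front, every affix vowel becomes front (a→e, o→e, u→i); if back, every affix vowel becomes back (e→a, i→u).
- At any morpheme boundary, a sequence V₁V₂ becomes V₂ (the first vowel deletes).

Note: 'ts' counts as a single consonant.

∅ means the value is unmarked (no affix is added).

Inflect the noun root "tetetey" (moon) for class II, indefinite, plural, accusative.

Attach number plural -yu → teteteyyu.
Attach case accusative -ti → teteteyyuti.
noun class = class II: zero marking, form stays teteteyyuti.
Attach definiteness indefinite -its → teteteyyutiits.
Apply vowel harmony: teteteyyutiits → teteteyyitiits.
Apply vowel deletion: teteteyyitiits → teteteyyitits.

teteteyyitits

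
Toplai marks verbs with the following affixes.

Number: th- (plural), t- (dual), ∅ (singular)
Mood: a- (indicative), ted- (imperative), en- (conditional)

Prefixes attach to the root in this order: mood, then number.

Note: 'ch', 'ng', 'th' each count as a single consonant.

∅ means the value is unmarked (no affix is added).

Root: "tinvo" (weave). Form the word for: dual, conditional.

Attach mood conditional en- → entinvo.
Attach number dual t- → tentinvo.

tentinvo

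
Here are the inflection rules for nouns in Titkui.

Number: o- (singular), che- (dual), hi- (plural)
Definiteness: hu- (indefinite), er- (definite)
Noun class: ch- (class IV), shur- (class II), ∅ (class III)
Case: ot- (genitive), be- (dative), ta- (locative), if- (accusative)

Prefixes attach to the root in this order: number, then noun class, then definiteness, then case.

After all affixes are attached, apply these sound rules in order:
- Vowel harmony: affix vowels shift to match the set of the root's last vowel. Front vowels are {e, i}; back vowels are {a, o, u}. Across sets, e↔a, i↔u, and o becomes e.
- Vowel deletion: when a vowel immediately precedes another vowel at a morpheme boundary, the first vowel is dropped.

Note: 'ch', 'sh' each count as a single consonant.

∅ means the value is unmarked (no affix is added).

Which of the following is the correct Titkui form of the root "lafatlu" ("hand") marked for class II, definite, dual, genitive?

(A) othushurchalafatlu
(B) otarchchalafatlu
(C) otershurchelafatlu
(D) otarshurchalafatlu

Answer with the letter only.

D

Attach number dual che- → chelafatlu.
Attach noun class class II shur- → shurchelafatlu.
Attach definiteness definite er- → ershurchelafatlu.
Attach case genitive ot- → otershurchelafatlu.
Apply vowel harmony: otershurchelafatlu → otarshurchalafatlu.
Vowel deletion: no change.
So the correct form is otarshurchalafatlu, option (D).
(A) othushurchalafatlu is wrong: it uses indefinite instead of definite for definiteness.
(C) otershurchelafatlu is wrong: it fails to apply the sound rule(s).
(B) otarchchalafatlu is wrong: it uses class IV instead of class II for noun class.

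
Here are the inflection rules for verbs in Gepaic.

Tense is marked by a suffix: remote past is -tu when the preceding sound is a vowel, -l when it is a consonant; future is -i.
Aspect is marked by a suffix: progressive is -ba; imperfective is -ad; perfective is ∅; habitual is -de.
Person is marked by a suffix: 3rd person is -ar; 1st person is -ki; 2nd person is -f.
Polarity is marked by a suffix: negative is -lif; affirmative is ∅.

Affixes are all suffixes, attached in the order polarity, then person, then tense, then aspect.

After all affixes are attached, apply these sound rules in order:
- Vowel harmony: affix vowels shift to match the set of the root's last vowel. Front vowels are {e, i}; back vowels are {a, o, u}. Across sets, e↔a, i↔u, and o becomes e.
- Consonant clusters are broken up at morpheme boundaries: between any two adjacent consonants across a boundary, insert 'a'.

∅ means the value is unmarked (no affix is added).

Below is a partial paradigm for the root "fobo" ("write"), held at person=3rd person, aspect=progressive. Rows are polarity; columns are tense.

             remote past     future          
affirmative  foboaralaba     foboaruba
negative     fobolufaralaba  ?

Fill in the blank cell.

Attach polarity negative -lif → fobolif.
Attach person 3rd person -ar → fobolifar.
Attach tense future -i → fobolifari.
Attach aspect progressive -ba → fobolifariba.
Apply vowel harmony: fobolifariba → fobolufaruba.
Epenthesis: no change.

fobolufaruba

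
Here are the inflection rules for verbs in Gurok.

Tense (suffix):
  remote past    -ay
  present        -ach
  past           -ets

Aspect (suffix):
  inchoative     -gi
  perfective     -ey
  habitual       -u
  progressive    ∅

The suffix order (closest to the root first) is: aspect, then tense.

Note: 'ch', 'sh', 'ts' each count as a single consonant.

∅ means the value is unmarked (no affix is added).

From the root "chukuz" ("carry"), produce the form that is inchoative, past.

Attach aspect inchoative -gi → chukuzgi.
Attach tense past -ets → chukuzgiets.

chukuzgiets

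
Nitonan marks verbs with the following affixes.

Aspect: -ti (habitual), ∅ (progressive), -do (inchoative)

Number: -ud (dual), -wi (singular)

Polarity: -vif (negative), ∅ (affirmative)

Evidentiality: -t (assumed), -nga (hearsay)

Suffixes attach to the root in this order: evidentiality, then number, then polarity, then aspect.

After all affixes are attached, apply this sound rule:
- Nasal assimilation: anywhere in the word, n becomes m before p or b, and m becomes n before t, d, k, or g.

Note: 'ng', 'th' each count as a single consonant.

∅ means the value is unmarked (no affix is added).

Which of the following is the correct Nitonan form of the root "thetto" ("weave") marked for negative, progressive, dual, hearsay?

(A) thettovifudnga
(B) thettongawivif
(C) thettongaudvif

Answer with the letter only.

C

Attach evidentiality hearsay -nga → thettonga.
Attach number dual -ud → thettongaud.
Attach polarity negative -vif → thettongaudvif.
aspect = progressive: zero marking, form stays thettongaudvif.
Nasal assimilation: no change.
So the correct form is thettongaudvif, option (C).
(B) thettongawivif is wrong: it uses singular instead of dual for number.
(A) thettovifudnga is wrong: it has the affixes in the wrong order.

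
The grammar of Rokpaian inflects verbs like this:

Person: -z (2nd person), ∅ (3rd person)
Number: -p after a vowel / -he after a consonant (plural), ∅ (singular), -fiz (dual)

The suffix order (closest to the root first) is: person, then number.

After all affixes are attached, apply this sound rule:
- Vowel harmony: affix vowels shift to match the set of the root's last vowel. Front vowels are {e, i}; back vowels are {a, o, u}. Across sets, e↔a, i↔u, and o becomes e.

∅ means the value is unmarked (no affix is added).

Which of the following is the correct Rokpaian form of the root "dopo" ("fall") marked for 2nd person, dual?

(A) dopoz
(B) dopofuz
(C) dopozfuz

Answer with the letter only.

C

Attach person 2nd person -z → dopoz.
Attach number dual -fiz → dopozfiz.
Apply vowel harmony: dopozfiz → dopozfuz.
So the correct form is dopozfuz, option (C).
(B) dopofuz is wrong: it uses 3rd person instead of 2nd person for person.
(A) dopoz is wrong: it uses singular instead of dual for number.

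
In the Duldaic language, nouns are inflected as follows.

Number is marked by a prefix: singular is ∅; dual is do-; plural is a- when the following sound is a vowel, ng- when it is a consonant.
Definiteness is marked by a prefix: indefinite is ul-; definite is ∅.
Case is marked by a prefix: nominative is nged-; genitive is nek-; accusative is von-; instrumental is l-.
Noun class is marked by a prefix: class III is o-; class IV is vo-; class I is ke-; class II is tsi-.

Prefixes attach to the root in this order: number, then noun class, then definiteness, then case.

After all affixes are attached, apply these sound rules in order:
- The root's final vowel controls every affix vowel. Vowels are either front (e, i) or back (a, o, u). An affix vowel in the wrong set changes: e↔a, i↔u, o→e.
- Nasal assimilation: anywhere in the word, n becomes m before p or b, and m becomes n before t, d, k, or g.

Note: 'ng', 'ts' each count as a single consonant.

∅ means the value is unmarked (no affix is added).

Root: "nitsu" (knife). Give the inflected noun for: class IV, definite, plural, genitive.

nakvongnitsu

Attach number plural ng- (before consonant 'n') → ngnitsu.
Attach noun class class IV vo- → vongnitsu.
definiteness = definite: zero marking, form stays vongnitsu.
Attach case genitive nek- → nekvongnitsu.
Apply vowel harmony: nekvongnitsu → nakvongnitsu.
Nasal assimilation: no change.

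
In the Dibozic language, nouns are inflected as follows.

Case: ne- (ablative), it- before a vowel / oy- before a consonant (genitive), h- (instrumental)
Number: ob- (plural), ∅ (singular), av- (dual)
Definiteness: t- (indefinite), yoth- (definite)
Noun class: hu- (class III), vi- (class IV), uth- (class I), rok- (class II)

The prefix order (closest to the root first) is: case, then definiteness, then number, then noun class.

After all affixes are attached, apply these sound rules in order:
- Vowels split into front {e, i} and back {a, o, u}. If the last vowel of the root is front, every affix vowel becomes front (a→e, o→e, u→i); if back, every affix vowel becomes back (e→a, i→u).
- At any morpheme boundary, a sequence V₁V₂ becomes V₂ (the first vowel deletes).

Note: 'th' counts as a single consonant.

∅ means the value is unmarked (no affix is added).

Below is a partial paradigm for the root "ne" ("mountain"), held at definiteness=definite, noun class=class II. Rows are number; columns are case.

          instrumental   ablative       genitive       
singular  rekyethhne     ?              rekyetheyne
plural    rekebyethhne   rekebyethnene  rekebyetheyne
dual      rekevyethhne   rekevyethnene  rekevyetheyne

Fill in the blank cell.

rekyethnene

Attach case ablative ne- → nene.
Attach definiteness definite yoth- → yothnene.
number = singular: zero marking, form stays yothnene.
Attach noun class class II rok- → rokyothnene.
Apply vowel harmony: rokyothnene → rekyethnene.
Vowel deletion: no change.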